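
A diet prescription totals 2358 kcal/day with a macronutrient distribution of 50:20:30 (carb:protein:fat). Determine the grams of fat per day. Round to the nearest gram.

79 g/day

Fat energy = 30% × 2358 = 707.4 kcal.
At 9 kcal/g: 707.4 ÷ 9 = 78.6 g.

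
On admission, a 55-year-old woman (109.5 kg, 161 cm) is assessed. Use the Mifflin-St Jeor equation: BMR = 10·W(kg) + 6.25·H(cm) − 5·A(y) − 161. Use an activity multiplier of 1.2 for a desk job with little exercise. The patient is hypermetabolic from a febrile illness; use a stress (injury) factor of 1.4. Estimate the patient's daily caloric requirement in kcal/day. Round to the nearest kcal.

2798 kcal/day

Mifflin-St Jeor (female): BMR = 10(109.5) + 6.25(161) − 5(55) − 161 = 1095 + 1006.25 − 275 − 161 = 1665.25 kcal/day.
TEE = BMR × activity factor = 1665.25 × 1.2 = 1998.3 kcal/day.
Apply stress factor: 1998.3 × 1.4 = 2797.62 kcal/day.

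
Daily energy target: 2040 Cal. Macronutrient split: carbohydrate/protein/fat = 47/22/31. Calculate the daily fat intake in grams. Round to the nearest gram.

70 g/day

Fat energy = 31% × 2040 = 632.4 kcal.
At 9 kcal/g: 632.4 ÷ 9 = 70.2667 g.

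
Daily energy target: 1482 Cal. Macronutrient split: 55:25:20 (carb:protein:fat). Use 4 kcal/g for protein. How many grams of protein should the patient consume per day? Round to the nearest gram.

Protein energy = 25% × 1482 = 370.5 kcal.
At 4 kcal/g: 370.5 ÷ 4 = 92.625 g.

93 g/day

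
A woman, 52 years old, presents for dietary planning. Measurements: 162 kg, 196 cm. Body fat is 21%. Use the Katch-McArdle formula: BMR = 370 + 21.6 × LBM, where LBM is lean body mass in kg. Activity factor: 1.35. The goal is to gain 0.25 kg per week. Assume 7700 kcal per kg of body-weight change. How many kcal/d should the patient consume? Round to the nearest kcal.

4506 kcal/d

LBM = 162 × (1 − 0.21) = 127.98 kg. Katch-McArdle: BMR = 370 + 21.6 × 127.98 = 3134.368 kcal/day.
TEE = 3134.368 × 1.35 = 4231.3968 kcal/day.
Required daily surplus = 0.25 × 7700 ÷ 7 = 275 kcal/day.
Target intake = 4231.3968 + 275 = 4506.3968 kcal/day.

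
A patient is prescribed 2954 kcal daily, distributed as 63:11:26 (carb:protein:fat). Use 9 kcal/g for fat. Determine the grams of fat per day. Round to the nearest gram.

Fat energy = 26% × 2954 = 768.04 kcal.
At 9 kcal/g: 768.04 ÷ 9 = 85.3378 g.

85 g/day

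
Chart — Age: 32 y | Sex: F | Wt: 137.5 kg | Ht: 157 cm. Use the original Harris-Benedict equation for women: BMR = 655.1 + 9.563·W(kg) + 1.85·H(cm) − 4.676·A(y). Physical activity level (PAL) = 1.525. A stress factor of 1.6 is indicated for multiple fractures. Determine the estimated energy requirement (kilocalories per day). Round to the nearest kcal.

5150 kilocalories per day

Harris-Benedict: BMR = 655.1 + 9.563(137.5) + 1.85(157) − 4.676(32) = 2110.8305 kcal/day.
TEE = BMR × activity factor = 2110.8305 × 1.525 = 3219.0165 kcal/day.
Apply stress factor: 3219.0165 × 1.6 = 5150.4264 kcal/day.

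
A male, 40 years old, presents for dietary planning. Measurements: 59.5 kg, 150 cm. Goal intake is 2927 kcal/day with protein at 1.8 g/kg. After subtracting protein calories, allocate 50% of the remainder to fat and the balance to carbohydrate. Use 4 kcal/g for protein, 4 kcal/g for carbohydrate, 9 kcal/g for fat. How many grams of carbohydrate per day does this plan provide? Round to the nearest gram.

Protein = 1.8 × 59.5 = 107.1 g → 107.1 × 4 = 428.4 kcal.
Non-protein calories = 2927 − 428.4 = 2498.6 kcal.
Fat: 50% × 2498.6 = 1249.3 kcal; carbohydrate: 1249.3 kcal.
Carbohydrate: 1249.3 kcal ÷ 4 kcal/g = 312.325 g.

312 g/day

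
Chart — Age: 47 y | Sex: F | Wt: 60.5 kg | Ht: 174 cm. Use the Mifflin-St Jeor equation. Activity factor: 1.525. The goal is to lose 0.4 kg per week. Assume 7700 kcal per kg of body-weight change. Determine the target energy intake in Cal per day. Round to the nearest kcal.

1537 Cal per day

Mifflin-St Jeor (female): BMR = 10(60.5) + 6.25(174) − 5(47) − 161 = 605 + 1087.5 − 235 − 161 = 1296.5 kcal/day.
TEE = 1296.5 × 1.525 = 1977.1625 kcal/day.
Required daily deficit = 0.4 × 7700 ÷ 7 = 440 kcal/day.
Target intake = 1977.1625 − 440 = 1537.1625 kcal/day.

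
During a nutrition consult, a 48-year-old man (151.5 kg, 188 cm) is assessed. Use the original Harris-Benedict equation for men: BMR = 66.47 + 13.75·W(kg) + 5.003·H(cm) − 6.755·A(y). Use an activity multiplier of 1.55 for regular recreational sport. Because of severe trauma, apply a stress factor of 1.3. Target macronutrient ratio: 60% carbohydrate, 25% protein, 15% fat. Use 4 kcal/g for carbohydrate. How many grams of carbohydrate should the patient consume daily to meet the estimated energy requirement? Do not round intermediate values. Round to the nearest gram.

836 g/day

Harris-Benedict: BMR = 66.47 + 13.75(151.5) + 5.003(188) − 6.755(48) = 2765.919 kcal/day.
TEE = 2765.919 × 1.55 = 4287.1745 kcal/day.
With stress factor 1.3: 4287.1745 × 1.3 = 5573.3268 kcal/day.
Carbohydrate energy = 60% × 5573.3268 = 3343.9961 kcal.
Carbohydrate = 3343.9961 ÷ 4 kcal/g = 835.999 g.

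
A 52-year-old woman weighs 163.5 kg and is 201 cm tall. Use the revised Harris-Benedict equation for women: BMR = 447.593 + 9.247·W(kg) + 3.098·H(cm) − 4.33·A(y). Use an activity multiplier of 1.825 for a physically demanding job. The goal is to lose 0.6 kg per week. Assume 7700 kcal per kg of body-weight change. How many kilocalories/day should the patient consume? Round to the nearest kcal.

3642 kilocalories/day

Harris-Benedict: BMR = 447.593 + 9.247(163.5) + 3.098(201) − 4.33(52) = 2357.0155 kcal/day.
TEE = 2357.0155 × 1.825 = 4301.5533 kcal/day.
Required daily deficit = 0.6 × 7700 ÷ 7 = 660 kcal/day.
Target intake = 4301.5533 − 660 = 3641.5533 kcal/day.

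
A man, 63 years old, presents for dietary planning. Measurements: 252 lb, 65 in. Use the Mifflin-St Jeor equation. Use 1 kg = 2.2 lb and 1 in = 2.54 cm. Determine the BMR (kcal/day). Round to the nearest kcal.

1867 kcal/day

Convert to metric: weight = 252 ÷ 2.2 = 114.5455 kg; height = 65 × 2.54 = 165.1 cm.
Mifflin-St Jeor (male): BMR = 10(114.5455) + 6.25(165.1) − 5(63) + 5 = 1145.4545 + 1031.875 − 315 + 5 = 1867.3295 kcal/day.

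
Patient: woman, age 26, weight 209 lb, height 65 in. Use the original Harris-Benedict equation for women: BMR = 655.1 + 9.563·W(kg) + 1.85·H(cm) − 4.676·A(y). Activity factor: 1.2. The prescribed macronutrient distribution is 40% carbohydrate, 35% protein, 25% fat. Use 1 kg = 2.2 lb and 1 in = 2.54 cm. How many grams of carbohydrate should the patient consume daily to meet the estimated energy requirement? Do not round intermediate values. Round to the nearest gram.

Convert to metric: weight = 209 ÷ 2.2 = 95 kg; height = 65 × 2.54 = 165.1 cm.
Harris-Benedict: BMR = 655.1 + 9.563(95) + 1.85(165.1) − 4.676(26) = 1747.444 kcal/day.
TEE = 1747.444 × 1.2 = 2096.9328 kcal/day.
Carbohydrate energy = 40% × 2096.9328 = 838.7731 kcal.
Carbohydrate = 838.7731 ÷ 4 kcal/g = 209.6933 g.

210 g/day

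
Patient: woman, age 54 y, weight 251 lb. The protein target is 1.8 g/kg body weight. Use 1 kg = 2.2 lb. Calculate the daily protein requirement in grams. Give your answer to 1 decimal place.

Weight in kg = 251 ÷ 2.2 = 114.0909 kg.
Protein = 1.8 g/kg × 114.0909 kg = 205.3636 g/day.

205.4 g/day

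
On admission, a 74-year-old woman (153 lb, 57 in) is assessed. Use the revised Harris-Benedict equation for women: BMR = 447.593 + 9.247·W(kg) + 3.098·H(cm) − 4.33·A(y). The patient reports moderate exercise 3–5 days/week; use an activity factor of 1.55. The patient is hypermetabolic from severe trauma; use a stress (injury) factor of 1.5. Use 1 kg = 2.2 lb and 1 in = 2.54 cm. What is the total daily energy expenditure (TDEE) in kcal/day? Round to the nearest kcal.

2834 kcal/day

Convert to metric: weight = 153 ÷ 2.2 = 69.5455 kg; height = 57 × 2.54 = 144.78 cm.
Harris-Benedict: BMR = 447.593 + 9.247(69.5455) + 3.098(144.78) − 4.33(74) = 1218.7883 kcal/day.
TEE = BMR × activity factor = 1218.7883 × 1.55 = 1889.1218 kcal/day.
Apply stress factor: 1889.1218 × 1.5 = 2833.6827 kcal/day.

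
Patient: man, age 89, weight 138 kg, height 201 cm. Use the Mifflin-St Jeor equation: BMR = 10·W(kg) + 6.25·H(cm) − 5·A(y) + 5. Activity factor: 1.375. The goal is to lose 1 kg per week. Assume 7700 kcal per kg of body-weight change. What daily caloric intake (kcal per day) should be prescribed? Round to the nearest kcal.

1920 kcal per day

Mifflin-St Jeor (male): BMR = 10(138) + 6.25(201) − 5(89) + 5 = 1380 + 1256.25 − 445 + 5 = 2196.25 kcal/day.
TEE = 2196.25 × 1.375 = 3019.8438 kcal/day.
Required daily deficit = 1 × 7700 ÷ 7 = 1100 kcal/day.
Target intake = 3019.8438 − 1100 = 1919.8438 kcal/day.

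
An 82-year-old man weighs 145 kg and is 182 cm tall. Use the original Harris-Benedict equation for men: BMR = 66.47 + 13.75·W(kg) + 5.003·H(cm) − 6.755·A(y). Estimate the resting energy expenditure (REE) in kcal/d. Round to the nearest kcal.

2417 kcal/d

Harris-Benedict: BMR = 66.47 + 13.75(145) + 5.003(182) − 6.755(82) = 2416.856 kcal/day.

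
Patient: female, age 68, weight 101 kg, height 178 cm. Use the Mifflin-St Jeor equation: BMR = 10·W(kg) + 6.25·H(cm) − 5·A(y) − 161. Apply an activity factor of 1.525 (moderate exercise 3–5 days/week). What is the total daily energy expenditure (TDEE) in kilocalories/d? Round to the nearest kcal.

Mifflin-St Jeor (female): BMR = 10(101) + 6.25(178) − 5(68) − 161 = 1010 + 1112.5 − 340 − 161 = 1621.5 kcal/day.
TEE = BMR × activity factor = 1621.5 × 1.525 = 2472.7875 kcal/day.

2473 kilocalories/d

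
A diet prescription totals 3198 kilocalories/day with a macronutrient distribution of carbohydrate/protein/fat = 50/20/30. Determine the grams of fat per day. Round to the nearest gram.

107 g/day

Fat energy = 30% × 3198 = 959.4 kcal.
At 9 kcal/g: 959.4 ÷ 9 = 106.6 g.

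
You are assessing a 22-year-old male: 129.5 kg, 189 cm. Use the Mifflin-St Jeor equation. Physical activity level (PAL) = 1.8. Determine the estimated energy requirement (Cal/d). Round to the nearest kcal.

Mifflin-St Jeor (male): BMR = 10(129.5) + 6.25(189) − 5(22) + 5 = 1295 + 1181.25 − 110 + 5 = 2371.25 kcal/day.
TEE = BMR × activity factor = 2371.25 × 1.8 = 4268.25 kcal/day.

4268 Cal/d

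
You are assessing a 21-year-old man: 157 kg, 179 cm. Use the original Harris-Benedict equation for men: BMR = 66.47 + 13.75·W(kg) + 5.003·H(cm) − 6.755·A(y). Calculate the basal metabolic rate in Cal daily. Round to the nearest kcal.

2979 Cal daily

Harris-Benedict: BMR = 66.47 + 13.75(157) + 5.003(179) − 6.755(21) = 2978.902 kcal/day.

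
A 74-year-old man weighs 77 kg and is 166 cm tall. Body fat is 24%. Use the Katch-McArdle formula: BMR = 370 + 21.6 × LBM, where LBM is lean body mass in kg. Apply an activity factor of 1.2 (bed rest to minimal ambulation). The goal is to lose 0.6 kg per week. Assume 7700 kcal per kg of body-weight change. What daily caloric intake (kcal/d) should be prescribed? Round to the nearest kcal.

1301 kcal/d

LBM = 77 × (1 − 0.24) = 58.52 kg. Katch-McArdle: BMR = 370 + 21.6 × 58.52 = 1634.032 kcal/day.
TEE = 1634.032 × 1.2 = 1960.8384 kcal/day.
Required daily deficit = 0.6 × 7700 ÷ 7 = 660 kcal/day.
Target intake = 1960.8384 − 660 = 1300.8384 kcal/day.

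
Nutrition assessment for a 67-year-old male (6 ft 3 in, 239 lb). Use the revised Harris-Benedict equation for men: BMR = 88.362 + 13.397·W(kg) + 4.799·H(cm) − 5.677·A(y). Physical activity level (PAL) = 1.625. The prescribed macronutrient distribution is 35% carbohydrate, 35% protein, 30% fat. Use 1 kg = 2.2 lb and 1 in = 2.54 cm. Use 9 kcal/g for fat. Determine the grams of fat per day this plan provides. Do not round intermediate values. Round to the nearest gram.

Convert to metric: weight = 239 ÷ 2.2 = 108.6364 kg; height = (6×12 + 3) × 2.54 = 75 × 2.54 = 190.5 cm.
Harris-Benedict: BMR = 88.362 + 13.397(108.6364) + 4.799(190.5) − 5.677(67) = 2077.6139 kcal/day.
TEE = 2077.6139 × 1.625 = 3376.1225 kcal/day.
Fat energy = 30% × 3376.1225 = 1012.8368 kcal.
Fat = 1012.8368 ÷ 9 kcal/g = 112.5374 g.

113 g/day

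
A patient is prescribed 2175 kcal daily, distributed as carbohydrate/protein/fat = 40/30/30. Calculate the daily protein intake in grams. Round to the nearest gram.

163 g/day

Protein energy = 30% × 2175 = 652.5 kcal.
At 4 kcal/g: 652.5 ÷ 4 = 163.125 g.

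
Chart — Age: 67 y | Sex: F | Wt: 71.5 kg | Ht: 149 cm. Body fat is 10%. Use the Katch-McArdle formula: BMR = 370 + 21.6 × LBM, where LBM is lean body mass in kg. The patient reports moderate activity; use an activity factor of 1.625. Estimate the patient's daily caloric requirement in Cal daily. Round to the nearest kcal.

2860 Cal daily

LBM = 71.5 × (1 − 0.1) = 64.35 kg. Katch-McArdle: BMR = 370 + 21.6 × 64.35 = 1759.96 kcal/day.
TEE = BMR × activity factor = 1759.96 × 1.625 = 2859.935 kcal/day.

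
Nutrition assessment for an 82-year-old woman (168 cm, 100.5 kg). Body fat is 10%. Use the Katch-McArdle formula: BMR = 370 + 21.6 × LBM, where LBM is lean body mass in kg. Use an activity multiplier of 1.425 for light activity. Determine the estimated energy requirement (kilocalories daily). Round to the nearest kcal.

LBM = 100.5 × (1 − 0.1) = 90.45 kg. Katch-McArdle: BMR = 370 + 21.6 × 90.45 = 2323.72 kcal/day.
TEE = BMR × activity factor = 2323.72 × 1.425 = 3311.301 kcal/day.

3311 kilocalories daily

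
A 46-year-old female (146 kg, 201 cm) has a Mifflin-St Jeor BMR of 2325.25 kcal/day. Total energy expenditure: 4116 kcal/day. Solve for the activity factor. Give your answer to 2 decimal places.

Activity factor = TEE ÷ BMR = 4116 ÷ 2325.25 = 1.77.

1.77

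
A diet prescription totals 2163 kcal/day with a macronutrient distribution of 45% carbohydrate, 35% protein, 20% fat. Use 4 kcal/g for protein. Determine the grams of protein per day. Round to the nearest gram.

Protein energy = 35% × 2163 = 757.05 kcal.
At 4 kcal/g: 757.05 ÷ 4 = 189.2625 g.

189 g/day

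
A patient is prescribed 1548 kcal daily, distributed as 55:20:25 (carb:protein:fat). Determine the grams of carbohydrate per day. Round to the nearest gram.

213 g/day

Carbohydrate energy = 55% × 1548 = 851.4 kcal.
At 4 kcal/g: 851.4 ÷ 4 = 212.85 g.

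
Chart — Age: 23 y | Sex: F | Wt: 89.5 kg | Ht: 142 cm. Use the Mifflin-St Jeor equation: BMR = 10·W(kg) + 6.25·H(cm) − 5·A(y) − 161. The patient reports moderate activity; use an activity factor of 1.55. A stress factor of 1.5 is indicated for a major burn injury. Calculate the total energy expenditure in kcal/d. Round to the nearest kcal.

3503 kcal/d

Mifflin-St Jeor (female): BMR = 10(89.5) + 6.25(142) − 5(23) − 161 = 895 + 887.5 − 115 − 161 = 1506.5 kcal/day.
TEE = BMR × activity factor = 1506.5 × 1.55 = 2335.075 kcal/day.
Apply stress factor: 2335.075 × 1.5 = 3502.6125 kcal/day.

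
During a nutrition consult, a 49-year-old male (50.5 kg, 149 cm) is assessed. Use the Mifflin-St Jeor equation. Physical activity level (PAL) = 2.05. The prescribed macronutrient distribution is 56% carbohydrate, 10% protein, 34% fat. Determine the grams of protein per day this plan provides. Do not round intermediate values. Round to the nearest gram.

61 g/day

Mifflin-St Jeor (male): BMR = 10(50.5) + 6.25(149) − 5(49) + 5 = 505 + 931.25 − 245 + 5 = 1196.25 kcal/day.
TEE = 1196.25 × 2.05 = 2452.3125 kcal/day.
Protein energy = 10% × 2452.3125 = 245.2313 kcal.
Protein = 245.2313 ÷ 4 kcal/g = 61.3078 g.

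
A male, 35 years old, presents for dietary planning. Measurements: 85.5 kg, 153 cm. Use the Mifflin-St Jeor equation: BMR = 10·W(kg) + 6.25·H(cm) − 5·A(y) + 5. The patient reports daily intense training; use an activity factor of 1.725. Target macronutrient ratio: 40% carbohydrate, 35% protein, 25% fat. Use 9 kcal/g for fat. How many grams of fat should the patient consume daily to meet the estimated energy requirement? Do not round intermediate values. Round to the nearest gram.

79 g/day

Mifflin-St Jeor (male): BMR = 10(85.5) + 6.25(153) − 5(35) + 5 = 855 + 956.25 − 175 + 5 = 1641.25 kcal/day.
TEE = 1641.25 × 1.725 = 2831.1563 kcal/day.
Fat energy = 25% × 2831.1563 = 707.7891 kcal.
Fat = 707.7891 ÷ 9 kcal/g = 78.6432 g.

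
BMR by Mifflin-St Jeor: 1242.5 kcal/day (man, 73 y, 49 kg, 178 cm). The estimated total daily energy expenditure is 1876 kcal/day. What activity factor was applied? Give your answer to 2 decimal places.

1.51

Activity factor = TEE ÷ BMR = 1876 ÷ 1242.5 = 1.51.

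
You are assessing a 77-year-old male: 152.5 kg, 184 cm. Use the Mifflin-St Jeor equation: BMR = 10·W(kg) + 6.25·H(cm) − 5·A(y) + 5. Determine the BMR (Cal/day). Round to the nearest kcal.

Mifflin-St Jeor (male): BMR = 10(152.5) + 6.25(184) − 5(77) + 5 = 1525 + 1150 − 385 + 5 = 2295 kcal/day.

2295 Cal/day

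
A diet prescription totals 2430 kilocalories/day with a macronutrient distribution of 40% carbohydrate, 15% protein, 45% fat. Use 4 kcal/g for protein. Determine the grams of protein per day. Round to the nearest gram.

Protein energy = 15% × 2430 = 364.5 kcal.
At 4 kcal/g: 364.5 ÷ 4 = 91.125 g.

91 g/day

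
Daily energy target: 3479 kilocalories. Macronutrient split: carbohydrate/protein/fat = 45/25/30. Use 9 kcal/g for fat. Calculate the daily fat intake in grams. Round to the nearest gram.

Fat energy = 30% × 3479 = 1043.7 kcal.
At 9 kcal/g: 1043.7 ÷ 9 = 115.9667 g.

116 g/day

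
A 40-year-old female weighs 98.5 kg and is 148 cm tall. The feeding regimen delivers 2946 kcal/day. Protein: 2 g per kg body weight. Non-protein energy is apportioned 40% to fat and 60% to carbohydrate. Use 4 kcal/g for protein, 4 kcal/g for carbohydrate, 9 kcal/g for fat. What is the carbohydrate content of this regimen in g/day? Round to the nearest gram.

324 g/day

Protein = 2 × 98.5 = 197 g → 197 × 4 = 788 kcal.
Non-protein calories = 2946 − 788 = 2158 kcal.
Fat: 40% × 2158 = 863.2 kcal; carbohydrate: 1294.8 kcal.
Carbohydrate: 1294.8 kcal ÷ 4 kcal/g = 323.7 g.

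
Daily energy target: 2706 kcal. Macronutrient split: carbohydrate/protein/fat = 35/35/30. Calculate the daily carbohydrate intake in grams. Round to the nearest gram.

Carbohydrate energy = 35% × 2706 = 947.1 kcal.
At 4 kcal/g: 947.1 ÷ 4 = 236.775 g.

237 g/day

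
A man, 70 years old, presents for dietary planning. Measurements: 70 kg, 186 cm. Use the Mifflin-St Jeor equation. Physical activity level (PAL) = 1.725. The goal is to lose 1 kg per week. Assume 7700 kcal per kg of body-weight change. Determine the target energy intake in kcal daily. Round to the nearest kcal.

Mifflin-St Jeor (male): BMR = 10(70) + 6.25(186) − 5(70) + 5 = 700 + 1162.5 − 350 + 5 = 1517.5 kcal/day.
TEE = 1517.5 × 1.725 = 2617.6875 kcal/day.
Required daily deficit = 1 × 7700 ÷ 7 = 1100 kcal/day.
Target intake = 2617.6875 − 1100 = 1517.6875 kcal/day.

1518 kcal daily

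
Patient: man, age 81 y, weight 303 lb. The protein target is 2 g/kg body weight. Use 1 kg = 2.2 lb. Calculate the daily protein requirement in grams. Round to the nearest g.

Weight in kg = 303 ÷ 2.2 = 137.7273 kg.
Protein = 2 g/kg × 137.7273 kg = 275.4545 g/day.

275 g/day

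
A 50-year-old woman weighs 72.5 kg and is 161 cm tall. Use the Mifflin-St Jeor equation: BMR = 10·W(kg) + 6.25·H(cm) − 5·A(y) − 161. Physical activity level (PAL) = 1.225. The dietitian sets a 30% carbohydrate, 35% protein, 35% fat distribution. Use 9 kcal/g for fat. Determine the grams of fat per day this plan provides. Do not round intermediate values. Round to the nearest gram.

63 g/day

Mifflin-St Jeor (female): BMR = 10(72.5) + 6.25(161) − 5(50) − 161 = 725 + 1006.25 − 250 − 161 = 1320.25 kcal/day.
TEE = 1320.25 × 1.225 = 1617.3063 kcal/day.
Fat energy = 35% × 1617.3063 = 566.0572 kcal.
Fat = 566.0572 ÷ 9 kcal/g = 62.8952 g.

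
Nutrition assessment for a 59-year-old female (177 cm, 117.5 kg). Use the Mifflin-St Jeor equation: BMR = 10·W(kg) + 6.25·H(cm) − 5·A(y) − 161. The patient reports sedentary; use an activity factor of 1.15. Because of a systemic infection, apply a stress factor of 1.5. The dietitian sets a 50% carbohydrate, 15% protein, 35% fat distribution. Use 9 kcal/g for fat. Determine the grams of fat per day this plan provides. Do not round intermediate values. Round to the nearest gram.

Mifflin-St Jeor (female): BMR = 10(117.5) + 6.25(177) − 5(59) − 161 = 1175 + 1106.25 − 295 − 161 = 1825.25 kcal/day.
TEE = 1825.25 × 1.15 = 2099.0375 kcal/day.
With stress factor 1.5: 2099.0375 × 1.5 = 3148.5563 kcal/day.
Fat energy = 35% × 3148.5563 = 1101.9947 kcal.
Fat = 1101.9947 ÷ 9 kcal/g = 122.4439 g.

122 g/day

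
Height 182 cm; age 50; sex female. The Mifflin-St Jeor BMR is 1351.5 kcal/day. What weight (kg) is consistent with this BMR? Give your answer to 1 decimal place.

62.5 kg

1351.5 = 10·W + 6.25(182) − 5(50) − 161
10·W = 1351.5 − 726.5 = 625, so W = 62.5 kg.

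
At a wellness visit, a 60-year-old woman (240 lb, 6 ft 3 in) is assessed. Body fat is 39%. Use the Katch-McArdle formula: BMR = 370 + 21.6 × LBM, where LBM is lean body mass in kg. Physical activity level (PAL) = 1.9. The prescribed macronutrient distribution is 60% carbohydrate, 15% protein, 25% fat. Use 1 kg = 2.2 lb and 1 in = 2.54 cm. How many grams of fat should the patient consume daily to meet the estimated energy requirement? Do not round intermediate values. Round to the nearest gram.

Convert to metric: weight = 240 ÷ 2.2 = 109.0909 kg; height = (6×12 + 3) × 2.54 = 75 × 2.54 = 190.5 cm.
LBM = 109.0909 × (1 − 0.39) = 66.5455 kg. Katch-McArdle: BMR = 370 + 21.6 × 66.5455 = 1807.3818 kcal/day.
TEE = 1807.3818 × 1.9 = 3434.0255 kcal/day.
Fat energy = 25% × 3434.0255 = 858.5064 kcal.
Fat = 858.5064 ÷ 9 kcal/g = 95.3896 g.

95 g/day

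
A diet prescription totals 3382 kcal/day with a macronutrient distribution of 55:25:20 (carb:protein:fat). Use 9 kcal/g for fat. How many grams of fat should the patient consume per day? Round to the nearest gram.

Fat energy = 20% × 3382 = 676.4 kcal.
At 9 kcal/g: 676.4 ÷ 9 = 75.1556 g.

75 g/day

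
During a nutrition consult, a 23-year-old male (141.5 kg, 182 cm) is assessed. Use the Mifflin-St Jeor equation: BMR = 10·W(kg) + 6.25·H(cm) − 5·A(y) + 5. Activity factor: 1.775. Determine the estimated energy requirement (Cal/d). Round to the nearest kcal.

4335 Cal/d

Mifflin-St Jeor (male): BMR = 10(141.5) + 6.25(182) − 5(23) + 5 = 1415 + 1137.5 − 115 + 5 = 2442.5 kcal/day.
TEE = BMR × activity factor = 2442.5 × 1.775 = 4335.4375 kcal/day.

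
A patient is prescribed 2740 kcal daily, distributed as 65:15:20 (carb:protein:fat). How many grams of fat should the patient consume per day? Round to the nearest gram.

Fat energy = 20% × 2740 = 548 kcal.
At 9 kcal/g: 548 ÷ 9 = 60.8889 g.

61 g/day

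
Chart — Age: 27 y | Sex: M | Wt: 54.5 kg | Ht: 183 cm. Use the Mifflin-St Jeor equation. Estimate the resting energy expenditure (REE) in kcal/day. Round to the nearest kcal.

Mifflin-St Jeor (male): BMR = 10(54.5) + 6.25(183) − 5(27) + 5 = 545 + 1143.75 − 135 + 5 = 1558.75 kcal/day.

1559 kcal/day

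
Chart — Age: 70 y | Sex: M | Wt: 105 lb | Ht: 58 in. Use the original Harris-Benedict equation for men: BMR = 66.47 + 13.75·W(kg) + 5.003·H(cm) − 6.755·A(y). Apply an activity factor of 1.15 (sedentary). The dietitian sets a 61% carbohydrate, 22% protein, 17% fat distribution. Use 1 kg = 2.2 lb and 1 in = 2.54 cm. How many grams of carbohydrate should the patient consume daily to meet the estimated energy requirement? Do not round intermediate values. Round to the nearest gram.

Convert to metric: weight = 105 ÷ 2.2 = 47.7273 kg; height = 58 × 2.54 = 147.32 cm.
Harris-Benedict: BMR = 66.47 + 13.75(47.7273) + 5.003(147.32) − 6.755(70) = 986.912 kcal/day.
TEE = 986.912 × 1.15 = 1134.9488 kcal/day.
Carbohydrate energy = 61% × 1134.9488 = 692.3187 kcal.
Carbohydrate = 692.3187 ÷ 4 kcal/g = 173.0797 g.

173 g/day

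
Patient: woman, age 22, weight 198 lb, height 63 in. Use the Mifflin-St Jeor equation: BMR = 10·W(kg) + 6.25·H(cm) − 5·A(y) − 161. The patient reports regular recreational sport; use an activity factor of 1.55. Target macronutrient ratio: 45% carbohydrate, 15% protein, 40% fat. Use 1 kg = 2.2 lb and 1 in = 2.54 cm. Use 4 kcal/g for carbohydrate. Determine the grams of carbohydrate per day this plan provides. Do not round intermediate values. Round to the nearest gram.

Convert to metric: weight = 198 ÷ 2.2 = 90 kg; height = 63 × 2.54 = 160.02 cm.
Mifflin-St Jeor (female): BMR = 10(90) + 6.25(160.02) − 5(22) − 161 = 900 + 1000.125 − 110 − 161 = 1629.125 kcal/day.
TEE = 1629.125 × 1.55 = 2525.1438 kcal/day.
Carbohydrate energy = 45% × 2525.1438 = 1136.3147 kcal.
Carbohydrate = 1136.3147 ÷ 4 kcal/g = 284.0787 g.

284 g/day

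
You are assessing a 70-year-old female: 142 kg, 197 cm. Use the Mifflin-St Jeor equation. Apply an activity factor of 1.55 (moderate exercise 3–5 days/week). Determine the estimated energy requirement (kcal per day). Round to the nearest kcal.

3317 kcal per day

Mifflin-St Jeor (female): BMR = 10(142) + 6.25(197) − 5(70) − 161 = 1420 + 1231.25 − 350 − 161 = 2140.25 kcal/day.
TEE = BMR × activity factor = 2140.25 × 1.55 = 3317.3875 kcal/day.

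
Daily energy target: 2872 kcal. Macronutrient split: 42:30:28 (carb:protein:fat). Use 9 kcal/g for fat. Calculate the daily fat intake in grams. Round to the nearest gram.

Fat energy = 28% × 2872 = 804.16 kcal.
At 9 kcal/g: 804.16 ÷ 9 = 89.3511 g.

89 g/day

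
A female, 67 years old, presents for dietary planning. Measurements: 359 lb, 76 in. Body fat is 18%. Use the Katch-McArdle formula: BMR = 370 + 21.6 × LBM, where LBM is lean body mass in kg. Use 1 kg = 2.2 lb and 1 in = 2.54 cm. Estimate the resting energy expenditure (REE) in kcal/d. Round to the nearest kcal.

Convert to metric: weight = 359 ÷ 2.2 = 163.1818 kg; height = 76 × 2.54 = 193.04 cm.
LBM = 163.1818 × (1 − 0.18) = 133.8091 kg. Katch-McArdle: BMR = 370 + 21.6 × 133.8091 = 3260.2764 kcal/day.

3260 kcal/d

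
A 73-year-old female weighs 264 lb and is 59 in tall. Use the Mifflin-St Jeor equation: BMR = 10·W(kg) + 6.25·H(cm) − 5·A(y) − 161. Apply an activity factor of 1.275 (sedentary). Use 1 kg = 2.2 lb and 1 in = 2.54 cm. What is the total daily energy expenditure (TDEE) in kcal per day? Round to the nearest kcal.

Convert to metric: weight = 264 ÷ 2.2 = 120 kg; height = 59 × 2.54 = 149.86 cm.
Mifflin-St Jeor (female): BMR = 10(120) + 6.25(149.86) − 5(73) − 161 = 1200 + 936.625 − 365 − 161 = 1610.625 kcal/day.
TEE = BMR × activity factor = 1610.625 × 1.275 = 2053.5469 kcal/day.

2054 kcal per day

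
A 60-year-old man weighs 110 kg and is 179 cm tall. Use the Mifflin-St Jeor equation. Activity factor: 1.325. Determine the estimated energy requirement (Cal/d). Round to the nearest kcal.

Mifflin-St Jeor (male): BMR = 10(110) + 6.25(179) − 5(60) + 5 = 1100 + 1118.75 − 300 + 5 = 1923.75 kcal/day.
TEE = BMR × activity factor = 1923.75 × 1.325 = 2548.9688 kcal/day.

2549 Cal/d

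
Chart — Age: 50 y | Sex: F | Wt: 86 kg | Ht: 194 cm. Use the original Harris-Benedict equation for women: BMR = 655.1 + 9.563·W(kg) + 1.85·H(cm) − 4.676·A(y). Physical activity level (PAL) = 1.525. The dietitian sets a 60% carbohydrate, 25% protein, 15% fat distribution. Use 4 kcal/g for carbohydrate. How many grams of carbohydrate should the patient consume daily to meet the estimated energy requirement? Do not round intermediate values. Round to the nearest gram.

Harris-Benedict: BMR = 655.1 + 9.563(86) + 1.85(194) − 4.676(50) = 1602.618 kcal/day.
TEE = 1602.618 × 1.525 = 2443.9925 kcal/day.
Carbohydrate energy = 60% × 2443.9925 = 1466.3955 kcal.
Carbohydrate = 1466.3955 ÷ 4 kcal/g = 366.5989 g.

367 g/day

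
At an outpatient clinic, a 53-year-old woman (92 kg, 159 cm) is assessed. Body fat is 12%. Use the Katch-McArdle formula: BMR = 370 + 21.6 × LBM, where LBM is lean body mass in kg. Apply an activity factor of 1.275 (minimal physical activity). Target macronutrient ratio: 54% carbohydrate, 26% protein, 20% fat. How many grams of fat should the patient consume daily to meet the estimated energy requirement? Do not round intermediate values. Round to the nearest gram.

60 g/day

LBM = 92 × (1 − 0.12) = 80.96 kg. Katch-McArdle: BMR = 370 + 21.6 × 80.96 = 2118.736 kcal/day.
TEE = 2118.736 × 1.275 = 2701.3884 kcal/day.
Fat energy = 20% × 2701.3884 = 540.2777 kcal.
Fat = 540.2777 ÷ 9 kcal/g = 60.0309 g.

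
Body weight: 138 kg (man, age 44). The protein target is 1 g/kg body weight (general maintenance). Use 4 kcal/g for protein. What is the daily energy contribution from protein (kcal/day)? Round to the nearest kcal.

552 kcal/day

Protein = 1 g/kg × 138 kg = 138 g/day.
Protein energy = 138 g × 4 kcal/g = 552 kcal/day.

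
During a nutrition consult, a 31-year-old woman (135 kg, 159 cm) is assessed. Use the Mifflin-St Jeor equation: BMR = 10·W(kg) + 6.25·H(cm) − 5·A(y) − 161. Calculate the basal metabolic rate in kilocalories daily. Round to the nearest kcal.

Mifflin-St Jeor (female): BMR = 10(135) + 6.25(159) − 5(31) − 161 = 1350 + 993.75 − 155 − 161 = 2027.75 kcal/day.

2028 kilocalories daily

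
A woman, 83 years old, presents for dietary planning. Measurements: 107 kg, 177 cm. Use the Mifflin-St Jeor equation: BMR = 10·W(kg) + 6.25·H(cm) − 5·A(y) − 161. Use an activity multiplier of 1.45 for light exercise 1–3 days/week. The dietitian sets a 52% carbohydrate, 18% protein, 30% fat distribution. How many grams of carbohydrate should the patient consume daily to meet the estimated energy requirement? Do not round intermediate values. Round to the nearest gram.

Mifflin-St Jeor (female): BMR = 10(107) + 6.25(177) − 5(83) − 161 = 1070 + 1106.25 − 415 − 161 = 1600.25 kcal/day.
TEE = 1600.25 × 1.45 = 2320.3625 kcal/day.
Carbohydrate energy = 52% × 2320.3625 = 1206.5885 kcal.
Carbohydrate = 1206.5885 ÷ 4 kcal/g = 301.6471 g.

302 g/day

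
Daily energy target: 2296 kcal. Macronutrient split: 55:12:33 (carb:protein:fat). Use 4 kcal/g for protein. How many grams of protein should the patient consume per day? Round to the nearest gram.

Protein energy = 12% × 2296 = 275.52 kcal.
At 4 kcal/g: 275.52 ÷ 4 = 68.88 g.

69 g/day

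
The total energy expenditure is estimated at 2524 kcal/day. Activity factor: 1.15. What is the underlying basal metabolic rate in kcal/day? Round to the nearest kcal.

2195 kcal/day

BMR = TEE ÷ activity factor = 2524 ÷ 1.15 = 2194.7826 kcal/day.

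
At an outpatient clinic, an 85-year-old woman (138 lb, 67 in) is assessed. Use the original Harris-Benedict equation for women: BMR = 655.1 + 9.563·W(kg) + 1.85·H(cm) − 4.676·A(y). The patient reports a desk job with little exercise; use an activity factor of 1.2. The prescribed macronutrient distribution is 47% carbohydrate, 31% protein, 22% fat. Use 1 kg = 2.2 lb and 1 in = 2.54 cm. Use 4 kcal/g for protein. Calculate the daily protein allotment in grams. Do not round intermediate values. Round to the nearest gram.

109 g/day

Convert to metric: weight = 138 ÷ 2.2 = 62.7273 kg; height = 67 × 2.54 = 170.18 cm.
Harris-Benedict: BMR = 655.1 + 9.563(62.7273) + 1.85(170.18) − 4.676(85) = 1172.3339 kcal/day.
TEE = 1172.3339 × 1.2 = 1406.8007 kcal/day.
Protein energy = 31% × 1406.8007 = 436.1082 kcal.
Protein = 436.1082 ÷ 4 kcal/g = 109.0271 g.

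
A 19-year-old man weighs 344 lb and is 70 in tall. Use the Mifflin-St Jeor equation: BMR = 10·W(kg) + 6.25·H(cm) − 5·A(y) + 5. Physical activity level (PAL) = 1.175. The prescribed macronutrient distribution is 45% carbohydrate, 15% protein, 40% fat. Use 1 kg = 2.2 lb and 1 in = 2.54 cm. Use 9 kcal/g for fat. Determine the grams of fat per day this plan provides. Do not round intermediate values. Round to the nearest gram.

Convert to metric: weight = 344 ÷ 2.2 = 156.3636 kg; height = 70 × 2.54 = 177.8 cm.
Mifflin-St Jeor (male): BMR = 10(156.3636) + 6.25(177.8) − 5(19) + 5 = 1563.6364 + 1111.25 − 95 + 5 = 2584.8864 kcal/day.
TEE = 2584.8864 × 1.175 = 3037.2415 kcal/day.
Fat energy = 40% × 3037.2415 = 1214.8966 kcal.
Fat = 1214.8966 ÷ 9 kcal/g = 134.9885 g.

135 g/day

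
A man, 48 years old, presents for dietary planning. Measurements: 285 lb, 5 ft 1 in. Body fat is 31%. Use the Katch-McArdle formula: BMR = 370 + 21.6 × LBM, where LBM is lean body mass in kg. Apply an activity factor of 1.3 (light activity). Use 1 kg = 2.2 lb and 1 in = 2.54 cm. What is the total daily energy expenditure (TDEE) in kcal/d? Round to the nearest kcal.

Convert to metric: weight = 285 ÷ 2.2 = 129.5455 kg; height = (5×12 + 1) × 2.54 = 61 × 2.54 = 154.94 cm.
LBM = 129.5455 × (1 − 0.31) = 89.3864 kg. Katch-McArdle: BMR = 370 + 21.6 × 89.3864 = 2300.7455 kcal/day.
TEE = BMR × activity factor = 2300.7455 × 1.3 = 2990.9691 kcal/day.

2991 kcal/d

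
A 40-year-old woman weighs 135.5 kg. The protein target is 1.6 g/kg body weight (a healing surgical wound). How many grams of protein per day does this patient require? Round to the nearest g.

217 g/day

Protein = 1.6 g/kg × 135.5 kg = 216.8 g/day.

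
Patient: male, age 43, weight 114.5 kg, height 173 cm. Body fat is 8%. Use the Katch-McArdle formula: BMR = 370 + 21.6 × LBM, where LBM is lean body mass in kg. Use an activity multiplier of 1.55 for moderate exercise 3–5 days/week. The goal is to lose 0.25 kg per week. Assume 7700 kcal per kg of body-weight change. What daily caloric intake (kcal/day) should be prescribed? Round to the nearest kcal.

LBM = 114.5 × (1 − 0.08) = 105.34 kg. Katch-McArdle: BMR = 370 + 21.6 × 105.34 = 2645.344 kcal/day.
TEE = 2645.344 × 1.55 = 4100.2832 kcal/day.
Required daily deficit = 0.25 × 7700 ÷ 7 = 275 kcal/day.
Target intake = 4100.2832 − 275 = 3825.2832 kcal/day.

3825 kcal/day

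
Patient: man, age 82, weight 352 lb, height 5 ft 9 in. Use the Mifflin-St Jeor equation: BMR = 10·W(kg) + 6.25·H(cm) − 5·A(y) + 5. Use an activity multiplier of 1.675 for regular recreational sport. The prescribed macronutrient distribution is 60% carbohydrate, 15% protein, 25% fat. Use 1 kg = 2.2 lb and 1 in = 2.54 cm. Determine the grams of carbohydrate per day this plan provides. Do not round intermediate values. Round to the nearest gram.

Convert to metric: weight = 352 ÷ 2.2 = 160 kg; height = (5×12 + 9) × 2.54 = 69 × 2.54 = 175.26 cm.
Mifflin-St Jeor (male): BMR = 10(160) + 6.25(175.26) − 5(82) + 5 = 1600 + 1095.375 − 410 + 5 = 2290.375 kcal/day.
TEE = 2290.375 × 1.675 = 3836.3781 kcal/day.
Carbohydrate energy = 60% × 3836.3781 = 2301.8269 kcal.
Carbohydrate = 2301.8269 ÷ 4 kcal/g = 575.4567 g.

575 g/day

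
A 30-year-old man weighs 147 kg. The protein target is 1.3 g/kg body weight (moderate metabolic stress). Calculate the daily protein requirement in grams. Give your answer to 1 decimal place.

191.1 g/day

Protein = 1.3 g/kg × 147 kg = 191.1 g/day.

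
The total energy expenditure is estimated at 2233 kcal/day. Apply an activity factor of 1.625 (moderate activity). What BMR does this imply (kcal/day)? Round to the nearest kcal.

1374 kcal/day

BMR = TEE ÷ activity factor = 2233 ÷ 1.625 = 1374.1538 kcal/day.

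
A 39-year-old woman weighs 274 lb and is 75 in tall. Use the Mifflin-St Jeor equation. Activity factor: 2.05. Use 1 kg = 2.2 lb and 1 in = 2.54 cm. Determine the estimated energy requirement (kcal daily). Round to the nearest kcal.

4264 kcal daily

Convert to metric: weight = 274 ÷ 2.2 = 124.5455 kg; height = 75 × 2.54 = 190.5 cm.
Mifflin-St Jeor (female): BMR = 10(124.5455) + 6.25(190.5) − 5(39) − 161 = 1245.4545 + 1190.625 − 195 − 161 = 2080.0795 kcal/day.
TEE = BMR × activity factor = 2080.0795 × 2.05 = 4264.1631 kcal/day.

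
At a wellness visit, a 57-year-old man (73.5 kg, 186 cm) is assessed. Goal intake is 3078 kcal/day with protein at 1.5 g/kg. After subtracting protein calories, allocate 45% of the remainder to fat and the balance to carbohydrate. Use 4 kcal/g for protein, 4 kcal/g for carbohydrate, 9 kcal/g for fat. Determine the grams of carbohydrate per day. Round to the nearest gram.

Protein = 1.5 × 73.5 = 110.25 g → 110.25 × 4 = 441 kcal.
Non-protein calories = 3078 − 441 = 2637 kcal.
Fat: 45% × 2637 = 1186.65 kcal; carbohydrate: 1450.35 kcal.
Carbohydrate: 1450.35 kcal ÷ 4 kcal/g = 362.5875 g.

363 g/day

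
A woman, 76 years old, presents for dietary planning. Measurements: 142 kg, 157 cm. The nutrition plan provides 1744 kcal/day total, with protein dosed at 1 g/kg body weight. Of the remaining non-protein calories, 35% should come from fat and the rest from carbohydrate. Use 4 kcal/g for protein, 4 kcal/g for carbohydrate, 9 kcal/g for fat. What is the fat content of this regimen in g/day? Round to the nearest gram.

46 g/day

Protein = 1 × 142 = 142 g → 142 × 4 = 568 kcal.
Non-protein calories = 1744 − 568 = 1176 kcal.
Fat: 35% × 1176 = 411.6 kcal; carbohydrate: 764.4 kcal.
Fat: 411.6 kcal ÷ 9 kcal/g = 45.7333 g.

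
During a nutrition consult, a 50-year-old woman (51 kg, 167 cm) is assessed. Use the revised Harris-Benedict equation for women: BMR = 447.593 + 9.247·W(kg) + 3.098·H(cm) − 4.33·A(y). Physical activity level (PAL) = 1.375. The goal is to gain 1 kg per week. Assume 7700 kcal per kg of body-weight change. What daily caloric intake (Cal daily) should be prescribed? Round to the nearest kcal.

Harris-Benedict: BMR = 447.593 + 9.247(51) + 3.098(167) − 4.33(50) = 1220.056 kcal/day.
TEE = 1220.056 × 1.375 = 1677.577 kcal/day.
Required daily surplus = 1 × 7700 ÷ 7 = 1100 kcal/day.
Target intake = 1677.577 + 1100 = 2777.577 kcal/day.

2778 Cal daily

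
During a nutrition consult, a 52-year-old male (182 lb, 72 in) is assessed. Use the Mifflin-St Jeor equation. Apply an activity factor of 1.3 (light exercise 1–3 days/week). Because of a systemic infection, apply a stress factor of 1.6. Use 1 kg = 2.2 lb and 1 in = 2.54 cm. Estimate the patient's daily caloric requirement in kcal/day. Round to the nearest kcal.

Convert to metric: weight = 182 ÷ 2.2 = 82.7273 kg; height = 72 × 2.54 = 182.88 cm.
Mifflin-St Jeor (male): BMR = 10(82.7273) + 6.25(182.88) − 5(52) + 5 = 827.2727 + 1143 − 260 + 5 = 1715.2727 kcal/day.
TEE = BMR × activity factor = 1715.2727 × 1.3 = 2229.8545 kcal/day.
Apply stress factor: 2229.8545 × 1.6 = 3567.7673 kcal/day.

3568 kcal/day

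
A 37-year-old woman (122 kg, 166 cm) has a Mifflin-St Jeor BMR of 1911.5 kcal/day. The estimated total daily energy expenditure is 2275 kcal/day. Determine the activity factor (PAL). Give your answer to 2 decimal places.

1.19

Activity factor = TEE ÷ BMR = 2275 ÷ 1911.5 = 1.19.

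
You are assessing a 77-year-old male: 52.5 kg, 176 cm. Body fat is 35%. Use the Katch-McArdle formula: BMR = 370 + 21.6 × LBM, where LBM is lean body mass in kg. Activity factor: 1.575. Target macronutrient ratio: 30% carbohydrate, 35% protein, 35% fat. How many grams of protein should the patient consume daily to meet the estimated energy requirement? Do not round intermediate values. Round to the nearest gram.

153 g/day

LBM = 52.5 × (1 − 0.35) = 34.125 kg. Katch-McArdle: BMR = 370 + 21.6 × 34.125 = 1107.1 kcal/day.
TEE = 1107.1 × 1.575 = 1743.6825 kcal/day.
Protein energy = 35% × 1743.6825 = 610.2889 kcal.
Protein = 610.2889 ÷ 4 kcal/g = 152.5722 g.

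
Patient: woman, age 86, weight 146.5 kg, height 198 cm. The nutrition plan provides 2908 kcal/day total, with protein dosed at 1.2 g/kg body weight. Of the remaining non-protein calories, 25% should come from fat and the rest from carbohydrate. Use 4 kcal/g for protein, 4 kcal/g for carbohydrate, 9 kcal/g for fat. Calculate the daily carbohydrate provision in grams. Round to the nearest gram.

413 g/day

Protein = 1.2 × 146.5 = 175.8 g → 175.8 × 4 = 703.2 kcal.
Non-protein calories = 2908 − 703.2 = 2204.8 kcal.
Fat: 25% × 2204.8 = 551.2 kcal; carbohydrate: 1653.6 kcal.
Carbohydrate: 1653.6 kcal ÷ 4 kcal/g = 413.4 g.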